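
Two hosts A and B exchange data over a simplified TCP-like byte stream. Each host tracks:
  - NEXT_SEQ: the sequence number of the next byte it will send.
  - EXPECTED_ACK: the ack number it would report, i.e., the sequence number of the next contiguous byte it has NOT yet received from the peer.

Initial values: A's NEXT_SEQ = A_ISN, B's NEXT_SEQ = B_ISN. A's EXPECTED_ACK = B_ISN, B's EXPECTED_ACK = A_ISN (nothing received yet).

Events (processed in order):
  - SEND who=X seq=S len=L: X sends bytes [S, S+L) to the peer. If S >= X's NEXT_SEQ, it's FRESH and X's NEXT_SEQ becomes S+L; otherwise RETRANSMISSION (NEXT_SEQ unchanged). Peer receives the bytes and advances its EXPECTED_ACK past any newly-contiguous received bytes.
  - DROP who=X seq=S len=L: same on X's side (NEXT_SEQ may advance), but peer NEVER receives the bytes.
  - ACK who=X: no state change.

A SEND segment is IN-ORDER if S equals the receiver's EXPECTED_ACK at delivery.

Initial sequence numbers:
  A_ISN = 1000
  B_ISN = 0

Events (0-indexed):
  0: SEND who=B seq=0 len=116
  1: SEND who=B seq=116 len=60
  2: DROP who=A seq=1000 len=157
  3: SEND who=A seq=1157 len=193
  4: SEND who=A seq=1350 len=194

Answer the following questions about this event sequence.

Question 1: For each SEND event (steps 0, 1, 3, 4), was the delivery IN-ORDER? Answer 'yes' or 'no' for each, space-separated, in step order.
Answer: yes yes no no

Derivation:
Step 0: SEND seq=0 -> in-order
Step 1: SEND seq=116 -> in-order
Step 3: SEND seq=1157 -> out-of-order
Step 4: SEND seq=1350 -> out-of-order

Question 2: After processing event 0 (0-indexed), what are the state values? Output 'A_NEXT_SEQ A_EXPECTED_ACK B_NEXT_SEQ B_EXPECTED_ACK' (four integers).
After event 0: A_seq=1000 A_ack=116 B_seq=116 B_ack=1000

1000 116 116 1000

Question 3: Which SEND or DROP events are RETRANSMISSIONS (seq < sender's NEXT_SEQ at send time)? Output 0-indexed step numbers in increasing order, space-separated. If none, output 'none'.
Step 0: SEND seq=0 -> fresh
Step 1: SEND seq=116 -> fresh
Step 2: DROP seq=1000 -> fresh
Step 3: SEND seq=1157 -> fresh
Step 4: SEND seq=1350 -> fresh

Answer: none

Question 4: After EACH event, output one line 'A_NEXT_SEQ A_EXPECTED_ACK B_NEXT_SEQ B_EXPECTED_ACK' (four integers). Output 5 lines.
1000 116 116 1000
1000 176 176 1000
1157 176 176 1000
1350 176 176 1000
1544 176 176 1000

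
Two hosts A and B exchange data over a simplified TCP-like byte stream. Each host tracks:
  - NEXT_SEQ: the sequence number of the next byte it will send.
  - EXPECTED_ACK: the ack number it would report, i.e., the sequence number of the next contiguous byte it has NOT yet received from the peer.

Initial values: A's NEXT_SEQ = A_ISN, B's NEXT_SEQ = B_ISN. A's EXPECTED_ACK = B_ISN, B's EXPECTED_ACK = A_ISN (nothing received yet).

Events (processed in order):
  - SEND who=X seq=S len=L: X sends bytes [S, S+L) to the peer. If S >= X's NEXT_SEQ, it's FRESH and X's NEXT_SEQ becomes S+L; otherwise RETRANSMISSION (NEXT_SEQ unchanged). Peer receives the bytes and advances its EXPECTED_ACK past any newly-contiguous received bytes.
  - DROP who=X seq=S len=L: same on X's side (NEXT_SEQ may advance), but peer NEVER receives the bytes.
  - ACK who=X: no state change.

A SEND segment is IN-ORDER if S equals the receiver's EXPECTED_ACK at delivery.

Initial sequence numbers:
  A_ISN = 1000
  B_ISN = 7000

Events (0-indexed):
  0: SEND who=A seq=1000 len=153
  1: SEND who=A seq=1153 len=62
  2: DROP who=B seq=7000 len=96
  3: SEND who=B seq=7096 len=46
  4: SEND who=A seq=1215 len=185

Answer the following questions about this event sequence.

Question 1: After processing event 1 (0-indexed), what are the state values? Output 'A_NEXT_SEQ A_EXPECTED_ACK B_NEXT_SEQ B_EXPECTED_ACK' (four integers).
After event 0: A_seq=1153 A_ack=7000 B_seq=7000 B_ack=1153
After event 1: A_seq=1215 A_ack=7000 B_seq=7000 B_ack=1215

1215 7000 7000 1215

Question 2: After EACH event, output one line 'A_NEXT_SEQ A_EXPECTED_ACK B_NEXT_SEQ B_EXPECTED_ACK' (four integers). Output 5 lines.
1153 7000 7000 1153
1215 7000 7000 1215
1215 7000 7096 1215
1215 7000 7142 1215
1400 7000 7142 1400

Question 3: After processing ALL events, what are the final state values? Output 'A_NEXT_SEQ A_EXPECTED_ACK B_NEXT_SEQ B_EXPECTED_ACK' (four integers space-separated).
After event 0: A_seq=1153 A_ack=7000 B_seq=7000 B_ack=1153
After event 1: A_seq=1215 A_ack=7000 B_seq=7000 B_ack=1215
After event 2: A_seq=1215 A_ack=7000 B_seq=7096 B_ack=1215
After event 3: A_seq=1215 A_ack=7000 B_seq=7142 B_ack=1215
After event 4: A_seq=1400 A_ack=7000 B_seq=7142 B_ack=1400

Answer: 1400 7000 7142 1400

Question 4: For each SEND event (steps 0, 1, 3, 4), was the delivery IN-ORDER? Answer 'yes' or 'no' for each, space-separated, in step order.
Step 0: SEND seq=1000 -> in-order
Step 1: SEND seq=1153 -> in-order
Step 3: SEND seq=7096 -> out-of-order
Step 4: SEND seq=1215 -> in-order

Answer: yes yes no yes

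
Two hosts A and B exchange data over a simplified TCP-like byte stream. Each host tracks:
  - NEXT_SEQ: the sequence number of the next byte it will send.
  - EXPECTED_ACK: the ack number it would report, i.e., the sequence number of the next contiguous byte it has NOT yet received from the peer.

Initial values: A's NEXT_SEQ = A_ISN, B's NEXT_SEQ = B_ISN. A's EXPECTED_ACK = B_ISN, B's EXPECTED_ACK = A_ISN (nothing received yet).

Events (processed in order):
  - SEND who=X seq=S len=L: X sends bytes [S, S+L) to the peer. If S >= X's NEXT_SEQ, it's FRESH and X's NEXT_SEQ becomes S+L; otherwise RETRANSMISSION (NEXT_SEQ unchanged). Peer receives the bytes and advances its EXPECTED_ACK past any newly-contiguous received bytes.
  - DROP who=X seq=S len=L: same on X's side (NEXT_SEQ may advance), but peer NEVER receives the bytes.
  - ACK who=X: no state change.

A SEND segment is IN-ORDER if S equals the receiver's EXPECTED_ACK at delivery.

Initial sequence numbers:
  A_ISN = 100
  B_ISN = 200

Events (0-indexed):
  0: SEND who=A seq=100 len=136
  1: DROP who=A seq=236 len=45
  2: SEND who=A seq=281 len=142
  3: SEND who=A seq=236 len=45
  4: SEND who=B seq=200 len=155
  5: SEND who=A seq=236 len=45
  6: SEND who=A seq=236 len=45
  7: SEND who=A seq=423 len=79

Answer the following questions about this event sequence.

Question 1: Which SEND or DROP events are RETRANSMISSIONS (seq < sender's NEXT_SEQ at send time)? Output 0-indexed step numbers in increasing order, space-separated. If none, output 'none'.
Answer: 3 5 6

Derivation:
Step 0: SEND seq=100 -> fresh
Step 1: DROP seq=236 -> fresh
Step 2: SEND seq=281 -> fresh
Step 3: SEND seq=236 -> retransmit
Step 4: SEND seq=200 -> fresh
Step 5: SEND seq=236 -> retransmit
Step 6: SEND seq=236 -> retransmit
Step 7: SEND seq=423 -> fresh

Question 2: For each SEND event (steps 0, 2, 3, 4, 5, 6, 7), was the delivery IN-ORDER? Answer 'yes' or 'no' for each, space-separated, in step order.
Step 0: SEND seq=100 -> in-order
Step 2: SEND seq=281 -> out-of-order
Step 3: SEND seq=236 -> in-order
Step 4: SEND seq=200 -> in-order
Step 5: SEND seq=236 -> out-of-order
Step 6: SEND seq=236 -> out-of-order
Step 7: SEND seq=423 -> in-order

Answer: yes no yes yes no no yes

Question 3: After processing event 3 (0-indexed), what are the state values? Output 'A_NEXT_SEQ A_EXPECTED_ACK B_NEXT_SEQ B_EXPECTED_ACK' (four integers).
After event 0: A_seq=236 A_ack=200 B_seq=200 B_ack=236
After event 1: A_seq=281 A_ack=200 B_seq=200 B_ack=236
After event 2: A_seq=423 A_ack=200 B_seq=200 B_ack=236
After event 3: A_seq=423 A_ack=200 B_seq=200 B_ack=423

423 200 200 423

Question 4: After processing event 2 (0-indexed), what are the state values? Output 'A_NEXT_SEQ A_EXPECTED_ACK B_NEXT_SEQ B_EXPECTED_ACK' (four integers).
After event 0: A_seq=236 A_ack=200 B_seq=200 B_ack=236
After event 1: A_seq=281 A_ack=200 B_seq=200 B_ack=236
After event 2: A_seq=423 A_ack=200 B_seq=200 B_ack=236

423 200 200 236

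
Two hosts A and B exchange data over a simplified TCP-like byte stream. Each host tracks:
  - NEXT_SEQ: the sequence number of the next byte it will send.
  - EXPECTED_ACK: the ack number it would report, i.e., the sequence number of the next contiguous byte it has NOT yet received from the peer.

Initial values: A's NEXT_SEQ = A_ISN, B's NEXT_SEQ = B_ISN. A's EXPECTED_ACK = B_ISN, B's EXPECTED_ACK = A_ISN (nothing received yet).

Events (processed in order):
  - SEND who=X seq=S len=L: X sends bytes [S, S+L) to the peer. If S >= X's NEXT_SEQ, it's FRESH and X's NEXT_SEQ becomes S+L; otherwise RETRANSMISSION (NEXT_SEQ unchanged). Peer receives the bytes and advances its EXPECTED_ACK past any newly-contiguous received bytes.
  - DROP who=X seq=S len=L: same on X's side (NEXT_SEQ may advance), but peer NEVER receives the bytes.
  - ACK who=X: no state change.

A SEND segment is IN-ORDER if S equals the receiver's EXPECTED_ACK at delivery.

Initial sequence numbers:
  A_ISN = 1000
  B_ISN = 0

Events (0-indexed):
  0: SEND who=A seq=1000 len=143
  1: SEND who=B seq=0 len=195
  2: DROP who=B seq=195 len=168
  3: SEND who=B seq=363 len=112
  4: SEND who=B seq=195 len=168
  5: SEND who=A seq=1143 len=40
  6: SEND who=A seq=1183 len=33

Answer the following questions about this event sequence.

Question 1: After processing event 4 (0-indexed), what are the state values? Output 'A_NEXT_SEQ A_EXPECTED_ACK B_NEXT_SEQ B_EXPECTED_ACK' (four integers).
After event 0: A_seq=1143 A_ack=0 B_seq=0 B_ack=1143
After event 1: A_seq=1143 A_ack=195 B_seq=195 B_ack=1143
After event 2: A_seq=1143 A_ack=195 B_seq=363 B_ack=1143
After event 3: A_seq=1143 A_ack=195 B_seq=475 B_ack=1143
After event 4: A_seq=1143 A_ack=475 B_seq=475 B_ack=1143

1143 475 475 1143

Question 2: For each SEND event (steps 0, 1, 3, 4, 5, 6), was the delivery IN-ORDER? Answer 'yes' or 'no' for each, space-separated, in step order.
Answer: yes yes no yes yes yes

Derivation:
Step 0: SEND seq=1000 -> in-order
Step 1: SEND seq=0 -> in-order
Step 3: SEND seq=363 -> out-of-order
Step 4: SEND seq=195 -> in-order
Step 5: SEND seq=1143 -> in-order
Step 6: SEND seq=1183 -> in-order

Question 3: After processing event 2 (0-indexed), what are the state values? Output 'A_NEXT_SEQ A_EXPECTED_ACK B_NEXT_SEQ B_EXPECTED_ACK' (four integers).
After event 0: A_seq=1143 A_ack=0 B_seq=0 B_ack=1143
After event 1: A_seq=1143 A_ack=195 B_seq=195 B_ack=1143
After event 2: A_seq=1143 A_ack=195 B_seq=363 B_ack=1143

1143 195 363 1143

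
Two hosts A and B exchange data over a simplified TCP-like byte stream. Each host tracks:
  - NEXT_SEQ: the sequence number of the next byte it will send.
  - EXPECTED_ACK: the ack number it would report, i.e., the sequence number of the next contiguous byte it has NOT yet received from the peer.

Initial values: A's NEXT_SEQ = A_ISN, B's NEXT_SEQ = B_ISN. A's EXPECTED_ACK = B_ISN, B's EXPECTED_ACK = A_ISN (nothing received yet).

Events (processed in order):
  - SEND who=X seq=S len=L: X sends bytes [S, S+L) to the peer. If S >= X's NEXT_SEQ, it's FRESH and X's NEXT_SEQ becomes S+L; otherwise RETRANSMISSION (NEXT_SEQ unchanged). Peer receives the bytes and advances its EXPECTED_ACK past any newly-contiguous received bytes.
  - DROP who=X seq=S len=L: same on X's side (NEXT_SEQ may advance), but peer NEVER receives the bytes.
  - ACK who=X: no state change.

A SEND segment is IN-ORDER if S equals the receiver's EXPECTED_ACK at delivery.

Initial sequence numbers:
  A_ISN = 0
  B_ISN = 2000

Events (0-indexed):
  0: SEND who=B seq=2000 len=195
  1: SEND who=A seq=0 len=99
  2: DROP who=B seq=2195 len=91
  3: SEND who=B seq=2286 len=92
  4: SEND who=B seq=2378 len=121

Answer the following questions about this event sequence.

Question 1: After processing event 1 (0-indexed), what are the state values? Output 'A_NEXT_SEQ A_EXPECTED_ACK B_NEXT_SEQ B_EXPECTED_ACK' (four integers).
After event 0: A_seq=0 A_ack=2195 B_seq=2195 B_ack=0
After event 1: A_seq=99 A_ack=2195 B_seq=2195 B_ack=99

99 2195 2195 99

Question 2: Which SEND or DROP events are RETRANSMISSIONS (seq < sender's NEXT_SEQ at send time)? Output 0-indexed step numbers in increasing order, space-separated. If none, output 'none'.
Step 0: SEND seq=2000 -> fresh
Step 1: SEND seq=0 -> fresh
Step 2: DROP seq=2195 -> fresh
Step 3: SEND seq=2286 -> fresh
Step 4: SEND seq=2378 -> fresh

Answer: none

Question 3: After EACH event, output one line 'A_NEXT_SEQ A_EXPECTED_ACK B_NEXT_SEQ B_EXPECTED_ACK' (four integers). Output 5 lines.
0 2195 2195 0
99 2195 2195 99
99 2195 2286 99
99 2195 2378 99
99 2195 2499 99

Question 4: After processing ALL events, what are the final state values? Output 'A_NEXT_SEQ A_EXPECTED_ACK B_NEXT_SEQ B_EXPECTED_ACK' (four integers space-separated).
Answer: 99 2195 2499 99

Derivation:
After event 0: A_seq=0 A_ack=2195 B_seq=2195 B_ack=0
After event 1: A_seq=99 A_ack=2195 B_seq=2195 B_ack=99
After event 2: A_seq=99 A_ack=2195 B_seq=2286 B_ack=99
After event 3: A_seq=99 A_ack=2195 B_seq=2378 B_ack=99
After event 4: A_seq=99 A_ack=2195 B_seq=2499 B_ack=99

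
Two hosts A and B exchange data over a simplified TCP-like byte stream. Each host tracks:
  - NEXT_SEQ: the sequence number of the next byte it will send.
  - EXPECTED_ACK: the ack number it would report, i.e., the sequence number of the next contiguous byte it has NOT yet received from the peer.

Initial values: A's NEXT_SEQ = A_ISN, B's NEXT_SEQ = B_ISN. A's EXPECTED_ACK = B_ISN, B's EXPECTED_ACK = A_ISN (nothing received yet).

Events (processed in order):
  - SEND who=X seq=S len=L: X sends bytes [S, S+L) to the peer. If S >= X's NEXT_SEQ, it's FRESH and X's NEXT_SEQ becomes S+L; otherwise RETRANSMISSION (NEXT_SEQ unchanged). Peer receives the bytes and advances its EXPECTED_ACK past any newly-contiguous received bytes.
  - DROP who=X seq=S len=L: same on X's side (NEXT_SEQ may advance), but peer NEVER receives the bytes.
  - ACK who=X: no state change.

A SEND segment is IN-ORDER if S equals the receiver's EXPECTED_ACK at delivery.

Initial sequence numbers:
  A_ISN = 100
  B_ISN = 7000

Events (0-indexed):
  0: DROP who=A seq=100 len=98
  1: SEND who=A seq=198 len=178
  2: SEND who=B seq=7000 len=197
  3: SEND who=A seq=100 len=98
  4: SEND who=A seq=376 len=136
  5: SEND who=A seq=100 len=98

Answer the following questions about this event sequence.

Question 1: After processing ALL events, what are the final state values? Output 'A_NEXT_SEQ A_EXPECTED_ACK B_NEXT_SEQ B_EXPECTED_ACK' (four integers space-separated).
After event 0: A_seq=198 A_ack=7000 B_seq=7000 B_ack=100
After event 1: A_seq=376 A_ack=7000 B_seq=7000 B_ack=100
After event 2: A_seq=376 A_ack=7197 B_seq=7197 B_ack=100
After event 3: A_seq=376 A_ack=7197 B_seq=7197 B_ack=376
After event 4: A_seq=512 A_ack=7197 B_seq=7197 B_ack=512
After event 5: A_seq=512 A_ack=7197 B_seq=7197 B_ack=512

Answer: 512 7197 7197 512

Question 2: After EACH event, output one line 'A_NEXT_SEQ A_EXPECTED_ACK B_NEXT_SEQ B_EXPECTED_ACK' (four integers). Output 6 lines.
198 7000 7000 100
376 7000 7000 100
376 7197 7197 100
376 7197 7197 376
512 7197 7197 512
512 7197 7197 512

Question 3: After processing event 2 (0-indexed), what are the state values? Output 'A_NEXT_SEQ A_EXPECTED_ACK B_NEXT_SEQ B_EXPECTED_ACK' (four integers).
After event 0: A_seq=198 A_ack=7000 B_seq=7000 B_ack=100
After event 1: A_seq=376 A_ack=7000 B_seq=7000 B_ack=100
After event 2: A_seq=376 A_ack=7197 B_seq=7197 B_ack=100

376 7197 7197 100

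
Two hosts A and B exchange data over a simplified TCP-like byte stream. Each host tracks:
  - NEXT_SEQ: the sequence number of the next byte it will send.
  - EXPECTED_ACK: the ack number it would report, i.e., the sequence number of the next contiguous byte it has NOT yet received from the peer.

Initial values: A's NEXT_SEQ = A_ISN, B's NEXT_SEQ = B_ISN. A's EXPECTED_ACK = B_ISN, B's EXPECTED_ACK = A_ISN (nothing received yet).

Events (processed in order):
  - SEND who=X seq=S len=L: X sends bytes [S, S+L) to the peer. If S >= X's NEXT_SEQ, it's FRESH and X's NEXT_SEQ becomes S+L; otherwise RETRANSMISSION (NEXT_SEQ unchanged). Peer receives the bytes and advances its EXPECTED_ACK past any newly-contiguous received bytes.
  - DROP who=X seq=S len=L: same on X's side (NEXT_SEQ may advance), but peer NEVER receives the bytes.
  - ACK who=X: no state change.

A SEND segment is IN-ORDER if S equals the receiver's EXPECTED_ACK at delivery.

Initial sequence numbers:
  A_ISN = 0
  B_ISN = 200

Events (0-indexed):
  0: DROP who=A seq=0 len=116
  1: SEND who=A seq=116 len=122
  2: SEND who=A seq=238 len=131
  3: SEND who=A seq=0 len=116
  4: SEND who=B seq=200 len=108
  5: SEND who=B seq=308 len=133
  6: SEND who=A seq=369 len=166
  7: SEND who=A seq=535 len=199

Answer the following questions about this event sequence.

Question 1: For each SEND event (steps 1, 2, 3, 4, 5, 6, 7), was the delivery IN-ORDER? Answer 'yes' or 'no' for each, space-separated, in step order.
Answer: no no yes yes yes yes yes

Derivation:
Step 1: SEND seq=116 -> out-of-order
Step 2: SEND seq=238 -> out-of-order
Step 3: SEND seq=0 -> in-order
Step 4: SEND seq=200 -> in-order
Step 5: SEND seq=308 -> in-order
Step 6: SEND seq=369 -> in-order
Step 7: SEND seq=535 -> in-order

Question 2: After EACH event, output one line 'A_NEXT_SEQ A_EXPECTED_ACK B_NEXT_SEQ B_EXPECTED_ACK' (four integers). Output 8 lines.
116 200 200 0
238 200 200 0
369 200 200 0
369 200 200 369
369 308 308 369
369 441 441 369
535 441 441 535
734 441 441 734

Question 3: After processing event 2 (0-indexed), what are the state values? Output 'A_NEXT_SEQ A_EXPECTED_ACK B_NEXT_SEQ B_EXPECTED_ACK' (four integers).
After event 0: A_seq=116 A_ack=200 B_seq=200 B_ack=0
After event 1: A_seq=238 A_ack=200 B_seq=200 B_ack=0
After event 2: A_seq=369 A_ack=200 B_seq=200 B_ack=0

369 200 200 0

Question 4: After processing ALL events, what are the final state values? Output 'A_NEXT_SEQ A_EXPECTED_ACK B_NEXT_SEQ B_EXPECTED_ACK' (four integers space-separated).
Answer: 734 441 441 734

Derivation:
After event 0: A_seq=116 A_ack=200 B_seq=200 B_ack=0
After event 1: A_seq=238 A_ack=200 B_seq=200 B_ack=0
After event 2: A_seq=369 A_ack=200 B_seq=200 B_ack=0
After event 3: A_seq=369 A_ack=200 B_seq=200 B_ack=369
After event 4: A_seq=369 A_ack=308 B_seq=308 B_ack=369
After event 5: A_seq=369 A_ack=441 B_seq=441 B_ack=369
After event 6: A_seq=535 A_ack=441 B_seq=441 B_ack=535
After event 7: A_seq=734 A_ack=441 B_seq=441 B_ack=734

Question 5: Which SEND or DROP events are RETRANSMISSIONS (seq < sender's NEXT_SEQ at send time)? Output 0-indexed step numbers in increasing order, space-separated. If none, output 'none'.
Step 0: DROP seq=0 -> fresh
Step 1: SEND seq=116 -> fresh
Step 2: SEND seq=238 -> fresh
Step 3: SEND seq=0 -> retransmit
Step 4: SEND seq=200 -> fresh
Step 5: SEND seq=308 -> fresh
Step 6: SEND seq=369 -> fresh
Step 7: SEND seq=535 -> fresh

Answer: 3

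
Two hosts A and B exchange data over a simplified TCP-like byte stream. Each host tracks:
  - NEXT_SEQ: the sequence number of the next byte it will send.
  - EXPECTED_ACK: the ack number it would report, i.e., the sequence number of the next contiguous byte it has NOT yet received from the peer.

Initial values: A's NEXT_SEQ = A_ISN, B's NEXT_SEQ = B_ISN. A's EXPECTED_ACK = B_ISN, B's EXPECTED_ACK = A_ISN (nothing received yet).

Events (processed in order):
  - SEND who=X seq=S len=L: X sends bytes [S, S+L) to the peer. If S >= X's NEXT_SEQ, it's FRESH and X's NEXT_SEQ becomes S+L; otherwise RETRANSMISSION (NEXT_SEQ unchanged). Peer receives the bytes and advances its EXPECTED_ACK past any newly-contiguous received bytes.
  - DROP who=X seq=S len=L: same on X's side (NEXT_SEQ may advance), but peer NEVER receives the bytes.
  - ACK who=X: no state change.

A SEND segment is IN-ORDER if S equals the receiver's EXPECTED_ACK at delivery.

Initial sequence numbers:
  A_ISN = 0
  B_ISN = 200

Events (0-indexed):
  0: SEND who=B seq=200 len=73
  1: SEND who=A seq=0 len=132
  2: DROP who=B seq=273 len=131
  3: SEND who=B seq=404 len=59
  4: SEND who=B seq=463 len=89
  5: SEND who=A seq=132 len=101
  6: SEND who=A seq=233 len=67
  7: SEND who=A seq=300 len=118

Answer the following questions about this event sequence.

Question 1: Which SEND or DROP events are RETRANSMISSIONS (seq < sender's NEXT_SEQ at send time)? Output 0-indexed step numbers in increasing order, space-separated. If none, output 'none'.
Answer: none

Derivation:
Step 0: SEND seq=200 -> fresh
Step 1: SEND seq=0 -> fresh
Step 2: DROP seq=273 -> fresh
Step 3: SEND seq=404 -> fresh
Step 4: SEND seq=463 -> fresh
Step 5: SEND seq=132 -> fresh
Step 6: SEND seq=233 -> fresh
Step 7: SEND seq=300 -> fresh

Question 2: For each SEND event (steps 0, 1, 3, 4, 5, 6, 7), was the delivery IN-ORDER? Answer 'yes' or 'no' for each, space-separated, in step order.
Step 0: SEND seq=200 -> in-order
Step 1: SEND seq=0 -> in-order
Step 3: SEND seq=404 -> out-of-order
Step 4: SEND seq=463 -> out-of-order
Step 5: SEND seq=132 -> in-order
Step 6: SEND seq=233 -> in-order
Step 7: SEND seq=300 -> in-order

Answer: yes yes no no yes yes yes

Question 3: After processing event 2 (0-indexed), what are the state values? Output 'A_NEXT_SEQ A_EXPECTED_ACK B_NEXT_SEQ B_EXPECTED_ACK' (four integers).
After event 0: A_seq=0 A_ack=273 B_seq=273 B_ack=0
After event 1: A_seq=132 A_ack=273 B_seq=273 B_ack=132
After event 2: A_seq=132 A_ack=273 B_seq=404 B_ack=132

132 273 404 132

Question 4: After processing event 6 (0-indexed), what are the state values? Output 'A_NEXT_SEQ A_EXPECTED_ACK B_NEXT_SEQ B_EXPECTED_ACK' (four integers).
After event 0: A_seq=0 A_ack=273 B_seq=273 B_ack=0
After event 1: A_seq=132 A_ack=273 B_seq=273 B_ack=132
After event 2: A_seq=132 A_ack=273 B_seq=404 B_ack=132
After event 3: A_seq=132 A_ack=273 B_seq=463 B_ack=132
After event 4: A_seq=132 A_ack=273 B_seq=552 B_ack=132
After event 5: A_seq=233 A_ack=273 B_seq=552 B_ack=233
After event 6: A_seq=300 A_ack=273 B_seq=552 B_ack=300

300 273 552 300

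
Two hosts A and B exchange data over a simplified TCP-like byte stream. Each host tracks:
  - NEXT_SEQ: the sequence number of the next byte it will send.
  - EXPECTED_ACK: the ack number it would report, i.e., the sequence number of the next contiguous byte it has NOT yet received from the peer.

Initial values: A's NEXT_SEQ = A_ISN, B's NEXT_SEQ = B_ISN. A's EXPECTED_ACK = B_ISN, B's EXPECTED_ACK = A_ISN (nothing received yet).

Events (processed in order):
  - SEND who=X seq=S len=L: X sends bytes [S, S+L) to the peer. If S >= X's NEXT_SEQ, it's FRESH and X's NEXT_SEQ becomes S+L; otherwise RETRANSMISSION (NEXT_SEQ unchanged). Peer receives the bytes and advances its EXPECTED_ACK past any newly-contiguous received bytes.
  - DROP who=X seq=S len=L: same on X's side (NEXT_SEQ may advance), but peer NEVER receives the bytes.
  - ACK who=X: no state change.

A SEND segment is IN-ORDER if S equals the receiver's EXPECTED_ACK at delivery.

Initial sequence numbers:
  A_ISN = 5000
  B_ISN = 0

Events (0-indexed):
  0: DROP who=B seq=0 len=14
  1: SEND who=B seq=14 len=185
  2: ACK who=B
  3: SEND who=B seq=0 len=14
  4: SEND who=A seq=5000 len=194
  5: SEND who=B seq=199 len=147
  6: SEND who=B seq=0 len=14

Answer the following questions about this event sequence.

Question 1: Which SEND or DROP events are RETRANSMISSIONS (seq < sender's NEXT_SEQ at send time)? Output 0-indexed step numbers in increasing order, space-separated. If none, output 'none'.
Answer: 3 6

Derivation:
Step 0: DROP seq=0 -> fresh
Step 1: SEND seq=14 -> fresh
Step 3: SEND seq=0 -> retransmit
Step 4: SEND seq=5000 -> fresh
Step 5: SEND seq=199 -> fresh
Step 6: SEND seq=0 -> retransmit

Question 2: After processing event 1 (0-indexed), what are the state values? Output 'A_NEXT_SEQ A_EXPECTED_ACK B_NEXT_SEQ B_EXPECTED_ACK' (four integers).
After event 0: A_seq=5000 A_ack=0 B_seq=14 B_ack=5000
After event 1: A_seq=5000 A_ack=0 B_seq=199 B_ack=5000

5000 0 199 5000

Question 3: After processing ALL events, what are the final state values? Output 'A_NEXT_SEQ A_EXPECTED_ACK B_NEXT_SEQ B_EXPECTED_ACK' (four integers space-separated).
After event 0: A_seq=5000 A_ack=0 B_seq=14 B_ack=5000
After event 1: A_seq=5000 A_ack=0 B_seq=199 B_ack=5000
After event 2: A_seq=5000 A_ack=0 B_seq=199 B_ack=5000
After event 3: A_seq=5000 A_ack=199 B_seq=199 B_ack=5000
After event 4: A_seq=5194 A_ack=199 B_seq=199 B_ack=5194
After event 5: A_seq=5194 A_ack=346 B_seq=346 B_ack=5194
After event 6: A_seq=5194 A_ack=346 B_seq=346 B_ack=5194

Answer: 5194 346 346 5194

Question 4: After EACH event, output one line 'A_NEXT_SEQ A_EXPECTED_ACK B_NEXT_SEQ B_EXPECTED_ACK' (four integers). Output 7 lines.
5000 0 14 5000
5000 0 199 5000
5000 0 199 5000
5000 199 199 5000
5194 199 199 5194
5194 346 346 5194
5194 346 346 5194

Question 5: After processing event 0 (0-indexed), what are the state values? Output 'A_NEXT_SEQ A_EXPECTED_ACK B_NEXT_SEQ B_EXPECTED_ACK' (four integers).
After event 0: A_seq=5000 A_ack=0 B_seq=14 B_ack=5000

5000 0 14 5000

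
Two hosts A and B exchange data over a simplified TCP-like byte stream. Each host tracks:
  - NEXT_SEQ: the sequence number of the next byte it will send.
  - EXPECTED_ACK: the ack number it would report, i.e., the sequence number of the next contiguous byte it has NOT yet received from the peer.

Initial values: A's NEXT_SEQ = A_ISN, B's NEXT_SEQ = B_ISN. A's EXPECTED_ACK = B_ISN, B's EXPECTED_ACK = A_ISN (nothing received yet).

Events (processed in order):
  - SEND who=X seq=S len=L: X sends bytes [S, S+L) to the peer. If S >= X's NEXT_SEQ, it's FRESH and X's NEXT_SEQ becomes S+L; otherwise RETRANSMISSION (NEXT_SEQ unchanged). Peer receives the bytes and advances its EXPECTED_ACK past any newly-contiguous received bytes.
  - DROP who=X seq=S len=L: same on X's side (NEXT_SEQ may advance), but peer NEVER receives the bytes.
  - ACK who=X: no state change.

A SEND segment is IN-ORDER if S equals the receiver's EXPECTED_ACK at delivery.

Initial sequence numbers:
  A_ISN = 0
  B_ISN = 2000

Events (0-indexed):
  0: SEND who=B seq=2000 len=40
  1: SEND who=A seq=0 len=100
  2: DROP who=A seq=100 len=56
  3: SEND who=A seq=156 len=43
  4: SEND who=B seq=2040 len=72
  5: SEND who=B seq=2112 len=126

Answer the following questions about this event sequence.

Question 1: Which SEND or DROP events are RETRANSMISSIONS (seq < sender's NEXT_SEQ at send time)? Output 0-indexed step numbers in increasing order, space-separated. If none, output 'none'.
Answer: none

Derivation:
Step 0: SEND seq=2000 -> fresh
Step 1: SEND seq=0 -> fresh
Step 2: DROP seq=100 -> fresh
Step 3: SEND seq=156 -> fresh
Step 4: SEND seq=2040 -> fresh
Step 5: SEND seq=2112 -> fresh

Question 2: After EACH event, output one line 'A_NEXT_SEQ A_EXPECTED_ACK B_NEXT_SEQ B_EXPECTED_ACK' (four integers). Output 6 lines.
0 2040 2040 0
100 2040 2040 100
156 2040 2040 100
199 2040 2040 100
199 2112 2112 100
199 2238 2238 100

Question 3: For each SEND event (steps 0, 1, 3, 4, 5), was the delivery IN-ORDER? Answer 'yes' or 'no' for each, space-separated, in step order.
Step 0: SEND seq=2000 -> in-order
Step 1: SEND seq=0 -> in-order
Step 3: SEND seq=156 -> out-of-order
Step 4: SEND seq=2040 -> in-order
Step 5: SEND seq=2112 -> in-order

Answer: yes yes no yes yes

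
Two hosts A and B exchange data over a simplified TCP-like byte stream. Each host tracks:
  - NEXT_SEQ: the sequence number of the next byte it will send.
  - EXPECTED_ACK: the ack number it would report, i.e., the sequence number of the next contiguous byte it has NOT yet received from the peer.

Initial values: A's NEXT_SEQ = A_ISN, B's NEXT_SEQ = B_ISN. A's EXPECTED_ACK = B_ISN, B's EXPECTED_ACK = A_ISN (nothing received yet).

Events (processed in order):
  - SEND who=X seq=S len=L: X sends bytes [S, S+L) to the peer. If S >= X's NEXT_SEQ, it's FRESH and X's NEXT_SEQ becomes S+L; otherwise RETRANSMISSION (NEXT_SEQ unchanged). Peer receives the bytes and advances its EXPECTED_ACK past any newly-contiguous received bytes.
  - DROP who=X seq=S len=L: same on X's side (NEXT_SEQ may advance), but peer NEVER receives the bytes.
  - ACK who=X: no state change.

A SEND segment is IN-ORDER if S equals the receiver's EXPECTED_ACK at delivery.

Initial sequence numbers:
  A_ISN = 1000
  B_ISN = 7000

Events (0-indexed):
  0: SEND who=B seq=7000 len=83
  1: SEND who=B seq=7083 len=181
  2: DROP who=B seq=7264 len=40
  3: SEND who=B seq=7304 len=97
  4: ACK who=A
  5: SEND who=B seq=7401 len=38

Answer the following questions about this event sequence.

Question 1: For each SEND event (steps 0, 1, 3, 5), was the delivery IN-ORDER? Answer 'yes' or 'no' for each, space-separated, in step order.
Answer: yes yes no no

Derivation:
Step 0: SEND seq=7000 -> in-order
Step 1: SEND seq=7083 -> in-order
Step 3: SEND seq=7304 -> out-of-order
Step 5: SEND seq=7401 -> out-of-order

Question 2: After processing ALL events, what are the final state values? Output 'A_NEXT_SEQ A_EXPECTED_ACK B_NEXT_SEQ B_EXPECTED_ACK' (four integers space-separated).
After event 0: A_seq=1000 A_ack=7083 B_seq=7083 B_ack=1000
After event 1: A_seq=1000 A_ack=7264 B_seq=7264 B_ack=1000
After event 2: A_seq=1000 A_ack=7264 B_seq=7304 B_ack=1000
After event 3: A_seq=1000 A_ack=7264 B_seq=7401 B_ack=1000
After event 4: A_seq=1000 A_ack=7264 B_seq=7401 B_ack=1000
After event 5: A_seq=1000 A_ack=7264 B_seq=7439 B_ack=1000

Answer: 1000 7264 7439 1000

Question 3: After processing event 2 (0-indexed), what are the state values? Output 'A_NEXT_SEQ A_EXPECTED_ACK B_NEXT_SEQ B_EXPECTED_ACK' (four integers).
After event 0: A_seq=1000 A_ack=7083 B_seq=7083 B_ack=1000
After event 1: A_seq=1000 A_ack=7264 B_seq=7264 B_ack=1000
After event 2: A_seq=1000 A_ack=7264 B_seq=7304 B_ack=1000

1000 7264 7304 1000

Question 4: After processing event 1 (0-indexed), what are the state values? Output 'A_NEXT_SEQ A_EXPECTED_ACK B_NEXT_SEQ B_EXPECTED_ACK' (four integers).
After event 0: A_seq=1000 A_ack=7083 B_seq=7083 B_ack=1000
After event 1: A_seq=1000 A_ack=7264 B_seq=7264 B_ack=1000

1000 7264 7264 1000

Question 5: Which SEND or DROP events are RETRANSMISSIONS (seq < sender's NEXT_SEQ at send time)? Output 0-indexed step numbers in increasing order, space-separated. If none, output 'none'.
Answer: none

Derivation:
Step 0: SEND seq=7000 -> fresh
Step 1: SEND seq=7083 -> fresh
Step 2: DROP seq=7264 -> fresh
Step 3: SEND seq=7304 -> fresh
Step 5: SEND seq=7401 -> fresh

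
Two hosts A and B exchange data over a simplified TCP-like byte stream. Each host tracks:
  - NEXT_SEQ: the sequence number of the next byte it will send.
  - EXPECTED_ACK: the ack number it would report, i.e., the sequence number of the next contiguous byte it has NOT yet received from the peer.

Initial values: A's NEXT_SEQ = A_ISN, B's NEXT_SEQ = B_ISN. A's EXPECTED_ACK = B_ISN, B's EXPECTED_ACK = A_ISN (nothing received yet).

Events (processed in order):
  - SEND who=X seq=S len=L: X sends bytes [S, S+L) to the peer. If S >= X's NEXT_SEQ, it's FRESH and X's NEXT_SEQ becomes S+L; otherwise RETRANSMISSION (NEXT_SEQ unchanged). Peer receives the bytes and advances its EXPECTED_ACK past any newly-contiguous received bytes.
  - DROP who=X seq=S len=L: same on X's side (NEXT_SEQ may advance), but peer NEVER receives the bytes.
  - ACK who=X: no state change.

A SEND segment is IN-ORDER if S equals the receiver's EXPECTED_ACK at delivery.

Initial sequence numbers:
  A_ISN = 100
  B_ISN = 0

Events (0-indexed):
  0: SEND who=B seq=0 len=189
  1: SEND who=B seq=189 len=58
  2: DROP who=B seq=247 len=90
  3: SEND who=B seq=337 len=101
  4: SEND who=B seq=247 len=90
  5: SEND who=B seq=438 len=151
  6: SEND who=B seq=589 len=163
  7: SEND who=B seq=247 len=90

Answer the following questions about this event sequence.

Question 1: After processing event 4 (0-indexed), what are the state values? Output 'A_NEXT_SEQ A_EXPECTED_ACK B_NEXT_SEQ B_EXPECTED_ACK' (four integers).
After event 0: A_seq=100 A_ack=189 B_seq=189 B_ack=100
After event 1: A_seq=100 A_ack=247 B_seq=247 B_ack=100
After event 2: A_seq=100 A_ack=247 B_seq=337 B_ack=100
After event 3: A_seq=100 A_ack=247 B_seq=438 B_ack=100
After event 4: A_seq=100 A_ack=438 B_seq=438 B_ack=100

100 438 438 100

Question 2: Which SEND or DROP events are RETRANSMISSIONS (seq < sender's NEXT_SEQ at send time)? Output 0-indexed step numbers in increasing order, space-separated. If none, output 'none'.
Step 0: SEND seq=0 -> fresh
Step 1: SEND seq=189 -> fresh
Step 2: DROP seq=247 -> fresh
Step 3: SEND seq=337 -> fresh
Step 4: SEND seq=247 -> retransmit
Step 5: SEND seq=438 -> fresh
Step 6: SEND seq=589 -> fresh
Step 7: SEND seq=247 -> retransmit

Answer: 4 7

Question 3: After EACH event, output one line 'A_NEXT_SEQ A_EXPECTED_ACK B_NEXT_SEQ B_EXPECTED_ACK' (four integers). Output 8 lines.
100 189 189 100
100 247 247 100
100 247 337 100
100 247 438 100
100 438 438 100
100 589 589 100
100 752 752 100
100 752 752 100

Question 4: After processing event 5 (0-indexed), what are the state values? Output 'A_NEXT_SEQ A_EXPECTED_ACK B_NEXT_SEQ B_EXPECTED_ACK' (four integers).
After event 0: A_seq=100 A_ack=189 B_seq=189 B_ack=100
After event 1: A_seq=100 A_ack=247 B_seq=247 B_ack=100
After event 2: A_seq=100 A_ack=247 B_seq=337 B_ack=100
After event 3: A_seq=100 A_ack=247 B_seq=438 B_ack=100
After event 4: A_seq=100 A_ack=438 B_seq=438 B_ack=100
After event 5: A_seq=100 A_ack=589 B_seq=589 B_ack=100

100 589 589 100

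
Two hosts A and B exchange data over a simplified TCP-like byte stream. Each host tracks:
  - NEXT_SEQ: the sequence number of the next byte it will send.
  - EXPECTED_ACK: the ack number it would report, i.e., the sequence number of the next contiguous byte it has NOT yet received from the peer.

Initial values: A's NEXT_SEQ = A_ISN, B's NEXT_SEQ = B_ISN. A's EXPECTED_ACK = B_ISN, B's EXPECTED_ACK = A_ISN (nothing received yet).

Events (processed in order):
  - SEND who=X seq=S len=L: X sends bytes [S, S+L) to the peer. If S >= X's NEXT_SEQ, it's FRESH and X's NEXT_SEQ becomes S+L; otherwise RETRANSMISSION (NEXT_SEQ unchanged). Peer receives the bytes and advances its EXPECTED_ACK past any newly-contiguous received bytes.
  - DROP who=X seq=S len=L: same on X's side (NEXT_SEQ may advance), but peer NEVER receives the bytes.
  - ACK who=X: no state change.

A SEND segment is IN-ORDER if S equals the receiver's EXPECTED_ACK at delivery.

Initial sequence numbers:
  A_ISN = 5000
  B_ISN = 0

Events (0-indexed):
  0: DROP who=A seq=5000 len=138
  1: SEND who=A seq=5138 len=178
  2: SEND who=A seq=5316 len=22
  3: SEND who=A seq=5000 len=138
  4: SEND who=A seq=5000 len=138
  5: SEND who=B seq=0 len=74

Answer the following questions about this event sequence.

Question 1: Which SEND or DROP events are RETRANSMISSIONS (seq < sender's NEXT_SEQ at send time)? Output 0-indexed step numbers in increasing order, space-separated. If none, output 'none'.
Step 0: DROP seq=5000 -> fresh
Step 1: SEND seq=5138 -> fresh
Step 2: SEND seq=5316 -> fresh
Step 3: SEND seq=5000 -> retransmit
Step 4: SEND seq=5000 -> retransmit
Step 5: SEND seq=0 -> fresh

Answer: 3 4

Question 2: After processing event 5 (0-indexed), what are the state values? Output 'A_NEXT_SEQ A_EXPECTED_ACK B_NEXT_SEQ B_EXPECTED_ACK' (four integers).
After event 0: A_seq=5138 A_ack=0 B_seq=0 B_ack=5000
After event 1: A_seq=5316 A_ack=0 B_seq=0 B_ack=5000
After event 2: A_seq=5338 A_ack=0 B_seq=0 B_ack=5000
After event 3: A_seq=5338 A_ack=0 B_seq=0 B_ack=5338
After event 4: A_seq=5338 A_ack=0 B_seq=0 B_ack=5338
After event 5: A_seq=5338 A_ack=74 B_seq=74 B_ack=5338

5338 74 74 5338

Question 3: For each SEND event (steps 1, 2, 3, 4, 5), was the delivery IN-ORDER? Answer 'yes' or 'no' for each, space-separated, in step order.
Step 1: SEND seq=5138 -> out-of-order
Step 2: SEND seq=5316 -> out-of-order
Step 3: SEND seq=5000 -> in-order
Step 4: SEND seq=5000 -> out-of-order
Step 5: SEND seq=0 -> in-order

Answer: no no yes no yes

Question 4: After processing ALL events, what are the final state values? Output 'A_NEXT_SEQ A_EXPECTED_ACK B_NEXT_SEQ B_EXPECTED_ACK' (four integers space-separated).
After event 0: A_seq=5138 A_ack=0 B_seq=0 B_ack=5000
After event 1: A_seq=5316 A_ack=0 B_seq=0 B_ack=5000
After event 2: A_seq=5338 A_ack=0 B_seq=0 B_ack=5000
After event 3: A_seq=5338 A_ack=0 B_seq=0 B_ack=5338
After event 4: A_seq=5338 A_ack=0 B_seq=0 B_ack=5338
After event 5: A_seq=5338 A_ack=74 B_seq=74 B_ack=5338

Answer: 5338 74 74 5338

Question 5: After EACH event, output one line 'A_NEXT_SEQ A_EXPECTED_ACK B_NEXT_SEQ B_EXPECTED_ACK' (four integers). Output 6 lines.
5138 0 0 5000
5316 0 0 5000
5338 0 0 5000
5338 0 0 5338
5338 0 0 5338
5338 74 74 5338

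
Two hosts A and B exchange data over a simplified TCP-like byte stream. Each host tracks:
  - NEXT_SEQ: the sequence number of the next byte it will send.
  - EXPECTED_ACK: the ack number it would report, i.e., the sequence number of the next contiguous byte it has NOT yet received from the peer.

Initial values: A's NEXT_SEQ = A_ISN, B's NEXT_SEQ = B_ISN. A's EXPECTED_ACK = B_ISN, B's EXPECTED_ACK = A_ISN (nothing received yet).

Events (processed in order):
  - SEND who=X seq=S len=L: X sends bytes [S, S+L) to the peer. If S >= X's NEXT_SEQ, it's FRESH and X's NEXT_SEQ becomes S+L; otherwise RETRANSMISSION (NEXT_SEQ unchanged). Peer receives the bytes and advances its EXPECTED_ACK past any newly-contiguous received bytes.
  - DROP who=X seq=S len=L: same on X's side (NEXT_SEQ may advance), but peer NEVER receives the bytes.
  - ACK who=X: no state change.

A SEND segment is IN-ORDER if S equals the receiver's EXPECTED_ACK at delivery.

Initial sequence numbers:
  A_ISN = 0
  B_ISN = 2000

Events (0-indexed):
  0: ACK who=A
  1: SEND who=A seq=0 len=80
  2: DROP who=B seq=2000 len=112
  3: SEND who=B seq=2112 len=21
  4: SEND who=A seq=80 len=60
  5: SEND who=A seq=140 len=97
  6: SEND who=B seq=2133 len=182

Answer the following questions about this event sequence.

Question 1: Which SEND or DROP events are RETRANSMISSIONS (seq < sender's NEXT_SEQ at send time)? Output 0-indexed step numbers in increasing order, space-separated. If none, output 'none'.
Step 1: SEND seq=0 -> fresh
Step 2: DROP seq=2000 -> fresh
Step 3: SEND seq=2112 -> fresh
Step 4: SEND seq=80 -> fresh
Step 5: SEND seq=140 -> fresh
Step 6: SEND seq=2133 -> fresh

Answer: none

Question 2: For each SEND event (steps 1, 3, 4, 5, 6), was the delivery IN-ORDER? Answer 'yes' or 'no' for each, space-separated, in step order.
Step 1: SEND seq=0 -> in-order
Step 3: SEND seq=2112 -> out-of-order
Step 4: SEND seq=80 -> in-order
Step 5: SEND seq=140 -> in-order
Step 6: SEND seq=2133 -> out-of-order

Answer: yes no yes yes no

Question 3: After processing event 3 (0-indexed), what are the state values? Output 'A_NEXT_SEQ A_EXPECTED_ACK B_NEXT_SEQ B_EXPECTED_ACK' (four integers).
After event 0: A_seq=0 A_ack=2000 B_seq=2000 B_ack=0
After event 1: A_seq=80 A_ack=2000 B_seq=2000 B_ack=80
After event 2: A_seq=80 A_ack=2000 B_seq=2112 B_ack=80
After event 3: A_seq=80 A_ack=2000 B_seq=2133 B_ack=80

80 2000 2133 80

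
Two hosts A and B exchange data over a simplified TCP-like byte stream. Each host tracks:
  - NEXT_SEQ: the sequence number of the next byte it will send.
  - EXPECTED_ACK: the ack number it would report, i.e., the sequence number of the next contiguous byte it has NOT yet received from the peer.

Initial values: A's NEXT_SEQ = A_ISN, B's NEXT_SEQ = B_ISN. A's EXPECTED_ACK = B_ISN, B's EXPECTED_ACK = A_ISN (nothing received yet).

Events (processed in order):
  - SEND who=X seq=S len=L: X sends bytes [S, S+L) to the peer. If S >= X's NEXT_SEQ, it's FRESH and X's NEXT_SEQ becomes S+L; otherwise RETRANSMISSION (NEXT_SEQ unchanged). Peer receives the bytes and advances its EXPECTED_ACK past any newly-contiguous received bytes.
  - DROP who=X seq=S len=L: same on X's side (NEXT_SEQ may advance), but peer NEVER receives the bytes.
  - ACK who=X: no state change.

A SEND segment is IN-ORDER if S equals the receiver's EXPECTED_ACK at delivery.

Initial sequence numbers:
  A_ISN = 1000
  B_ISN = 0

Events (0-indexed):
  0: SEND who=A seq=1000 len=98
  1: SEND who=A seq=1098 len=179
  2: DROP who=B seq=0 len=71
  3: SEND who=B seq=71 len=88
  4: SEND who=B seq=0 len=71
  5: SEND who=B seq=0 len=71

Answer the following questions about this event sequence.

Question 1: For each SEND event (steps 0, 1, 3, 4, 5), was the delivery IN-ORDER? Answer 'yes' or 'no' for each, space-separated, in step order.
Answer: yes yes no yes no

Derivation:
Step 0: SEND seq=1000 -> in-order
Step 1: SEND seq=1098 -> in-order
Step 3: SEND seq=71 -> out-of-order
Step 4: SEND seq=0 -> in-order
Step 5: SEND seq=0 -> out-of-order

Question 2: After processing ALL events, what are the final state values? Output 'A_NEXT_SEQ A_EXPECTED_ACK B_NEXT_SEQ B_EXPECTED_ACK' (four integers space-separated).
Answer: 1277 159 159 1277

Derivation:
After event 0: A_seq=1098 A_ack=0 B_seq=0 B_ack=1098
After event 1: A_seq=1277 A_ack=0 B_seq=0 B_ack=1277
After event 2: A_seq=1277 A_ack=0 B_seq=71 B_ack=1277
After event 3: A_seq=1277 A_ack=0 B_seq=159 B_ack=1277
After event 4: A_seq=1277 A_ack=159 B_seq=159 B_ack=1277
After event 5: A_seq=1277 A_ack=159 B_seq=159 B_ack=1277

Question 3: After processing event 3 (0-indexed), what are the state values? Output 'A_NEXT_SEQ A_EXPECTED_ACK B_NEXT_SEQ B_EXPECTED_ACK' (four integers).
After event 0: A_seq=1098 A_ack=0 B_seq=0 B_ack=1098
After event 1: A_seq=1277 A_ack=0 B_seq=0 B_ack=1277
After event 2: A_seq=1277 A_ack=0 B_seq=71 B_ack=1277
After event 3: A_seq=1277 A_ack=0 B_seq=159 B_ack=1277

1277 0 159 1277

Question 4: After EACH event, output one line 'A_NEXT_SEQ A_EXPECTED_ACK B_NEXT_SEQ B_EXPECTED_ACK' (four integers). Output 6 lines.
1098 0 0 1098
1277 0 0 1277
1277 0 71 1277
1277 0 159 1277
1277 159 159 1277
1277 159 159 1277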